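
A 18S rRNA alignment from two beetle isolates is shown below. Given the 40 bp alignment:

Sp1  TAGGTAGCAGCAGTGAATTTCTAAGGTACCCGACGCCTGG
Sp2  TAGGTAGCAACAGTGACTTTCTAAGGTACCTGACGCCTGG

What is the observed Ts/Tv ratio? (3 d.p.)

2.000

Transitions are A↔G and C↔T; transversions are all other mismatches.
Transitions: 2. Transversions: 1.
R = 2/1 = 2.000.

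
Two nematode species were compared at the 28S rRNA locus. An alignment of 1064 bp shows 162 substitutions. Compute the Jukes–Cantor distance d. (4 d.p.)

p = 162/1064 ≈ 0.152256.
d = −(3/4) ln(1 − 4p/3) = −0.75 ln(1 − 0.203008) = −0.75 ln(0.796992)
  = −0.75 × (-0.226911) = 0.170183 substitutions/site.

0.1702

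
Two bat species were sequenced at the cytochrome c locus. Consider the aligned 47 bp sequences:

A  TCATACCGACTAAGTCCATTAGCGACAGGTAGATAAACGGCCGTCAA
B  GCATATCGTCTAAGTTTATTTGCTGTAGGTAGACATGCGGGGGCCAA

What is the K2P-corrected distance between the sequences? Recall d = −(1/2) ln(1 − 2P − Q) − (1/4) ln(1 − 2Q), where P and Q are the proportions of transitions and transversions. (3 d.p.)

0.424

Of 47 sites, 8 differences are transitions and 7 are transversions, so P = 8/47 ≈ 0.170213 and Q = 7/47 ≈ 0.148936.
Under the Kimura two-parameter model, d = −½ ln(1 − 2P − Q) − ¼ ln(1 − 2Q).
1 − 2P − Q = 0.510638, giving −½ ln(0.510638) = 0.336047.
1 − 2Q = 0.702128, giving −¼ ln(0.702128) = 0.088410.
d = 0.336047 + 0.088410 = 0.424457.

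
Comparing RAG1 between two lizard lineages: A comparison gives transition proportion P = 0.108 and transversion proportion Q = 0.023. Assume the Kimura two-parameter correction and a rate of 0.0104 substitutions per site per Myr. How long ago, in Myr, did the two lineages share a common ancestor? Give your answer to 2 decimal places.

7.13

Under the Kimura two-parameter model, d = −½ ln(1 − 2P − Q) − ¼ ln(1 − 2Q).
1 − 2P − Q = 0.761, giving −½ ln(0.761) = 0.136561.
1 − 2Q = 0.954, giving −¼ ln(0.954) = 0.011773.
d = 0.136561 + 0.011773 = 0.148334.
Under a molecular clock d = 2μt, so t = d/(2μ) = 0.148334 / (2 × 0.0104) = 7.13 Myr.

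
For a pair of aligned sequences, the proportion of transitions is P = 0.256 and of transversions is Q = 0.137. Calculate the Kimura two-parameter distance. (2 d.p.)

0.60

Under the Kimura two-parameter model, d = −½ ln(1 − 2P − Q) − ¼ ln(1 − 2Q).
1 − 2P − Q = 0.351, giving −½ ln(0.351) = 0.523485.
1 − 2Q = 0.726, giving −¼ ln(0.726) = 0.080051.
d = 0.523485 + 0.080051 = 0.603536.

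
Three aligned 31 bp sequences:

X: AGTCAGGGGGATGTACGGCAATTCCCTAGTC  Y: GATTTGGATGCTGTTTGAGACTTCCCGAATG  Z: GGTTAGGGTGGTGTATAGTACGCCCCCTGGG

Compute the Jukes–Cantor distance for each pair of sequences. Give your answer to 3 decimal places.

X–Y: 15/31 sites differ → p ≈ 0.483871, d = −0.75 ln(1 − 0.645161) = 0.777068 ≈ 0.777.
X–Z: 14/31 sites differ → p ≈ 0.451613, d = −0.75 ln(1 − 0.602151) = 0.691262 ≈ 0.691.
Y–Z: 14/31 sites differ → p ≈ 0.451613, d = −0.75 ln(1 − 0.602151) = 0.691262 ≈ 0.691.

d(X,Y) = 0.777, d(X,Z) = 0.691, d(Y,Z) = 0.691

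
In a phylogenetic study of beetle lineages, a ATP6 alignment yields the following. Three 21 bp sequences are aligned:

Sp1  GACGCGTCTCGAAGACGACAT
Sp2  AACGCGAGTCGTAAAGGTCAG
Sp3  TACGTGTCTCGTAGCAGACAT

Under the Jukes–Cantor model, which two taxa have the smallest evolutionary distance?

Sp1–Sp2: 8/21 differ, p = 0.381, d = 0.532.
Sp1–Sp3: 5/21 differ, p = 0.238, d = 0.286.
Sp2–Sp3: 9/21 differ, p = 0.429, d = 0.635.
The smallest distance is between Sp1 and Sp3.

Sp1 and Sp3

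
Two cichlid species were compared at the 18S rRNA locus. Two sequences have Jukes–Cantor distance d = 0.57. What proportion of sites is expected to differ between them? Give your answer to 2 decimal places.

0.40

p = (3/4)(1 − e^(−4d/3)) = 0.75 × (1 − e^(-0.76)) = 0.75 × (1 − 0.467666) = 0.399251.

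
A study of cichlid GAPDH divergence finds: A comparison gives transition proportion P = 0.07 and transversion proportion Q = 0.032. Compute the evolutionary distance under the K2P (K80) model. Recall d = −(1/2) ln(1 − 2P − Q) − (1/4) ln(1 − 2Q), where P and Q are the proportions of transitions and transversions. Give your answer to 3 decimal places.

0.111

Under the Kimura two-parameter model, d = −½ ln(1 − 2P − Q) − ¼ ln(1 − 2Q).
1 − 2P − Q = 0.828, giving −½ ln(0.828) = 0.094371.
1 − 2Q = 0.936, giving −¼ ln(0.936) = 0.016535.
d = 0.094371 + 0.016535 = 0.110906.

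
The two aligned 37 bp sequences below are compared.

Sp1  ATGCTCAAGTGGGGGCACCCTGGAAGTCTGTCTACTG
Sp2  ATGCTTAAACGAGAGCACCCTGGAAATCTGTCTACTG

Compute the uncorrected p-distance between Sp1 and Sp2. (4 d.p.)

The sequences differ at 6 of 37 positions (sites 6, 9, 10, 12, 14, 26).
p = 6/37 = 0.162162… ≈ 0.1622 (to 4 d.p.).

0.1622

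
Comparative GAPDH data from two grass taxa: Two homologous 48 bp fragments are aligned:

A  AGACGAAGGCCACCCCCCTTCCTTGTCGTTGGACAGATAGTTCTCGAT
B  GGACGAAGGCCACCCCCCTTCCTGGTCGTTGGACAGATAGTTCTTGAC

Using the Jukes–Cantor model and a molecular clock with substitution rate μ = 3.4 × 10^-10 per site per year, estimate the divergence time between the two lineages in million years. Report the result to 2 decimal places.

129.91

The sequences differ at 4 of 48 sites (1, 24, 45, 48), so p = 4/48 ≈ 0.083333.
d = −(3/4) ln(1 − 4p/3) = −0.75 ln(1 − 0.111111) = −0.75 ln(0.888889)
  = −0.75 × (-0.117783) = 0.088337 substitutions/site.
Under a molecular clock d = 2μt, so t = d/(2μ) = 0.088337 / (2 × 3.4 × 10^-10) = 129.91 million years.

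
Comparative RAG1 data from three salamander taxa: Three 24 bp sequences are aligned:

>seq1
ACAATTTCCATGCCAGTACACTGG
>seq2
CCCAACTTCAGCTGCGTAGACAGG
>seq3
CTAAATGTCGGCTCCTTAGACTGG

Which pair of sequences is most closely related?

seq2 and seq3

seq1–seq2: 12/24 differ, p = 0.500, d = 0.824.
seq1–seq3: 12/24 differ, p = 0.500, d = 0.824.
seq2–seq3: 8/24 differ, p = 0.333, d = 0.441.
The smallest distance is between seq2 and seq3.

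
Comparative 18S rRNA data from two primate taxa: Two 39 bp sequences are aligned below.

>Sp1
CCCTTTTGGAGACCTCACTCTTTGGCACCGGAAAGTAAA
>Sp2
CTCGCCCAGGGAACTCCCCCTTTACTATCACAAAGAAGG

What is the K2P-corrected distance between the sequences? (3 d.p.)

0.951

Of 39 sites, 13 differences are transitions and 6 are transversions, so P = 13/39 ≈ 0.333333 and Q = 6/39 ≈ 0.153846.
Under the Kimura two-parameter model, d = −½ ln(1 − 2P − Q) − ¼ ln(1 − 2Q).
1 − 2P − Q = 0.179488, giving −½ ln(0.179488) = 0.858823.
1 − 2Q = 0.692308, giving −¼ ln(0.692308) = 0.091931.
d = 0.858823 + 0.091931 = 0.950754.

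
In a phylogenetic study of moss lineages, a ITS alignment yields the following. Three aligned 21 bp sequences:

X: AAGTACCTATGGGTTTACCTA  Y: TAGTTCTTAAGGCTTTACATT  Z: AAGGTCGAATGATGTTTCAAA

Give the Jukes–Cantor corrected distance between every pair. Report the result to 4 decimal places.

X–Y: 7/21 sites differ → p ≈ 0.333333, d = −0.75 ln(1 − 0.444444) = 0.440839 ≈ 0.4408.
X–Z: 10/21 sites differ → p ≈ 0.47619, d = −0.75 ln(1 − 0.63492) = 0.755729 ≈ 0.7557.
Y–Z: 11/21 sites differ → p ≈ 0.52381, d = −0.75 ln(1 − 0.698413) = 0.899023 ≈ 0.8990.

d(X,Y) = 0.4408, d(X,Z) = 0.7557, d(Y,Z) = 0.8990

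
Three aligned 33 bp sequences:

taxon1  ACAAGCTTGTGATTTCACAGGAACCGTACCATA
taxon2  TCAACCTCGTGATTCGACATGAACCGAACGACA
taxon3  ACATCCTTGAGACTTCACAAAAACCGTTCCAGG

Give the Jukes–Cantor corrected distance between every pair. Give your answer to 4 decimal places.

taxon1–taxon2: 9/33 sites differ → p ≈ 0.272727, d = −0.75 ln(1 − 0.363636) = 0.338988 ≈ 0.3390.
taxon1–taxon3: 9/33 sites differ → p ≈ 0.272727, d = −0.75 ln(1 − 0.363636) = 0.338988 ≈ 0.3390.
taxon2–taxon3: 14/33 sites differ → p ≈ 0.424242, d = −0.75 ln(1 − 0.565656) = 0.625439 ≈ 0.6254.

d(taxon1,taxon2) = 0.3390, d(taxon1,taxon3) = 0.3390, d(taxon2,taxon3) = 0.6254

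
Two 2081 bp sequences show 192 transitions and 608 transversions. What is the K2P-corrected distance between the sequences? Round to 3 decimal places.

0.543

P = 192/2081 ≈ 0.092263 and Q = 608/2081 ≈ 0.292167.
Under the Kimura two-parameter model, d = −½ ln(1 − 2P − Q) − ¼ ln(1 − 2Q).
1 − 2P − Q = 0.523307, giving −½ ln(0.523307) = 0.323793.
1 − 2Q = 0.415666, giving −¼ ln(0.415666) = 0.219468.
d = 0.323793 + 0.219468 = 0.543261.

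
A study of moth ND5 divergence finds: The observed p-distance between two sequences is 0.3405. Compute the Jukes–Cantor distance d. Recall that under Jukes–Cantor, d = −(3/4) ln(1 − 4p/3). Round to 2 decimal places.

d = −(3/4) ln(1 − 4p/3) = −0.75 ln(1 − 0.454) = −0.75 ln(0.546)
  = −0.75 × (-0.605136) = 0.453852 substitutions/site.

0.45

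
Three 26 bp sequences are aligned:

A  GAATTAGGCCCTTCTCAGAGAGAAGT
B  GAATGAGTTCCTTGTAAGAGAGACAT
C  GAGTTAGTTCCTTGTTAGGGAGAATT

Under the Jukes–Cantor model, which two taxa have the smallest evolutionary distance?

A–B: 7/26 differ, p = 0.269, d = 0.334.
A–C: 7/26 differ, p = 0.269, d = 0.334.
B–C: 6/26 differ, p = 0.231, d = 0.276.
The smallest distance is between B and C.

B and C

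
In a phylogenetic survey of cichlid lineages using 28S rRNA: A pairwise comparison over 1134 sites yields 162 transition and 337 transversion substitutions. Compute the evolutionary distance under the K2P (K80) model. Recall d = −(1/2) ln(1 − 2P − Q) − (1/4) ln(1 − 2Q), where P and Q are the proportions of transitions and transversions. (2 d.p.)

P = 162/1134 ≈ 0.142857 and Q = 337/1134 ≈ 0.297178.
Under the Kimura two-parameter model, d = −½ ln(1 − 2P − Q) − ¼ ln(1 − 2Q).
1 − 2P − Q = 0.417108, giving −½ ln(0.417108) = 0.437205.
1 − 2Q = 0.405644, giving −¼ ln(0.405644) = 0.225570.
d = 0.437205 + 0.225570 = 0.662775.

0.66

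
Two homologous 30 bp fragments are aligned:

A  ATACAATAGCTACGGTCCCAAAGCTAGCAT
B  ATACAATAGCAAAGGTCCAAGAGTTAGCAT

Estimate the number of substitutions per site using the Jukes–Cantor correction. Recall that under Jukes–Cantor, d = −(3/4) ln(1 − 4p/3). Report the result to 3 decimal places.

0.188

The sequences differ at 5 of 30 sites (11, 13, 19, 21, 24), so p = 5/30 ≈ 0.166667.
d = −(3/4) ln(1 − 4p/3) = −0.75 ln(1 − 0.222223) = −0.75 ln(0.777777)
  = −0.75 × (-0.251315) = 0.188486 substitutions/site.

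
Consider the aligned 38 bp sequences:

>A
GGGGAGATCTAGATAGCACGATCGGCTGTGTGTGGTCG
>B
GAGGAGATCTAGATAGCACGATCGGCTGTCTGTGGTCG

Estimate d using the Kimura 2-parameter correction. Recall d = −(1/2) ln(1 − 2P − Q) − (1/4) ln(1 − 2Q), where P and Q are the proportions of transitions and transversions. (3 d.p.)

Of 38 sites, 1 differences are transitions and 1 are transversions, so P = 1/38 ≈ 0.026316 and Q = 1/38 ≈ 0.026316.
Under the Kimura two-parameter model, d = −½ ln(1 − 2P − Q) − ¼ ln(1 − 2Q).
1 − 2P − Q = 0.921052, giving −½ ln(0.921052) = 0.041119.
1 − 2Q = 0.947368, giving −¼ ln(0.947368) = 0.013517.
d = 0.041119 + 0.013517 = 0.054636.

0.055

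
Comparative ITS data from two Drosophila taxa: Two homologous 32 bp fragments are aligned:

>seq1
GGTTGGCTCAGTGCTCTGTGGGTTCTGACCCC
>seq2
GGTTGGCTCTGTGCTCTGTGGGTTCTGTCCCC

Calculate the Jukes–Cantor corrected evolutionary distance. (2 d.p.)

0.07

The sequences differ at 2 of 32 sites (10, 28), so p = 2/32 = 0.0625.
d = −(3/4) ln(1 − 4p/3) = −0.75 ln(1 − 0.083333) = −0.75 ln(0.916667)
  = −0.75 × (-0.087011) = 0.065258 substitutions/site.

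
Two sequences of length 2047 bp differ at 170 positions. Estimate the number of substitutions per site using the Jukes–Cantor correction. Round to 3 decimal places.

p = 170/2047 ≈ 0.083048.
d = −(3/4) ln(1 − 4p/3) = −0.75 ln(1 − 0.110731) = −0.75 ln(0.889269)
  = −0.75 × (-0.117356) = 0.088017 substitutions/site.

0.088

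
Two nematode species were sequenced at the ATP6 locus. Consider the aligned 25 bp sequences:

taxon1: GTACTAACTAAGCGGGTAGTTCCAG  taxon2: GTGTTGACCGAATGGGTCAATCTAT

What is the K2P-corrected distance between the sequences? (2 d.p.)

0.98

Of 25 sites, 9 differences are transitions and 3 are transversions, so P = 9/25 = 0.36 and Q = 3/25 = 0.12.
Under the Kimura two-parameter model, d = −½ ln(1 − 2P − Q) − ¼ ln(1 − 2Q).
1 − 2P − Q = 0.16, giving −½ ln(0.16) = 0.916291.
1 − 2Q = 0.76, giving −¼ ln(0.76) = 0.068609.
d = 0.916291 + 0.068609 = 0.984900.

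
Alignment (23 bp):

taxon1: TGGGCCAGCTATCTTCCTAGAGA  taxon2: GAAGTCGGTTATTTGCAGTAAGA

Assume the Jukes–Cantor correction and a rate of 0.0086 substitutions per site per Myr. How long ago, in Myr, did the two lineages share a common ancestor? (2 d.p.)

51.87

The sequences differ at 12 of 23 sites, so p = 12/23 ≈ 0.521739.
d = −(3/4) ln(1 − 4p/3) = −0.75 ln(1 − 0.695652) = −0.75 ln(0.304348)
  = −0.75 × (-1.189583) = 0.892187 substitutions/site.
Under a molecular clock d = 2μt, so t = d/(2μ) = 0.892187 / (2 × 0.0086) = 51.87 Myr.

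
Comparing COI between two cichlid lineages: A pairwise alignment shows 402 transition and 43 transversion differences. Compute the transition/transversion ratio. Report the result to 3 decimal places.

9.349

R = 402/43 = 9.348837… ≈ 9.349 (to 3 d.p.).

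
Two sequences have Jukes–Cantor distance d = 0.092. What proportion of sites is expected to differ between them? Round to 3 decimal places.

0.087

p = (3/4)(1 − e^(−4d/3)) = 0.75 × (1 − e^(-0.122667)) = 0.75 × (1 − 0.884558) = 0.086582.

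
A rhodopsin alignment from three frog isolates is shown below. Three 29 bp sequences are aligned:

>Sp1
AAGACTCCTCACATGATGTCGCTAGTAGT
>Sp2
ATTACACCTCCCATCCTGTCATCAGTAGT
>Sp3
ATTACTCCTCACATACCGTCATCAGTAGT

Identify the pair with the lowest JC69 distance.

Sp1–Sp2: 9/29 differ, p = 0.310, d = 0.401.
Sp1–Sp3: 8/29 differ, p = 0.276, d = 0.344.
Sp2–Sp3: 4/29 differ, p = 0.138, d = 0.152.
The smallest distance is between Sp2 and Sp3.

Sp2 and Sp3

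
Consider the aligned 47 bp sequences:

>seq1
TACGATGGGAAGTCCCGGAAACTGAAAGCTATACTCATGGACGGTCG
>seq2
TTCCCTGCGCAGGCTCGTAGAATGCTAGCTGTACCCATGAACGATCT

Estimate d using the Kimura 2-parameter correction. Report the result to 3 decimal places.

Of 47 sites, 6 differences are transitions and 11 are transversions, so P = 6/47 ≈ 0.12766 and Q = 11/47 ≈ 0.234043.
Under the Kimura two-parameter model, d = −½ ln(1 − 2P − Q) − ¼ ln(1 − 2Q).
1 − 2P − Q = 0.510637, giving −½ ln(0.510637) = 0.336048.
1 − 2Q = 0.531914, giving −¼ ln(0.531914) = 0.157818.
d = 0.336048 + 0.157818 = 0.493866.

0.494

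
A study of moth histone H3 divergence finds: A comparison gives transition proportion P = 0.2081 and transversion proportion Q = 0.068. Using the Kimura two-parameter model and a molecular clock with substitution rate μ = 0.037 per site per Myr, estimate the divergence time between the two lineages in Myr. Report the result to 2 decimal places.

4.97

Under the Kimura two-parameter model, d = −½ ln(1 − 2P − Q) − ¼ ln(1 − 2Q).
1 − 2P − Q = 0.5158, giving −½ ln(0.5158) = 0.331018.
1 − 2Q = 0.864, giving −¼ ln(0.864) = 0.036546.
d = 0.331018 + 0.036546 = 0.367564.
Under a molecular clock d = 2μt, so t = d/(2μ) = 0.367564 / (2 × 0.037) = 4.97 Myr.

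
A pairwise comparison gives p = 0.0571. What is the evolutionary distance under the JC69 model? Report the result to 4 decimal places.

d = −(3/4) ln(1 − 4p/3) = −0.75 ln(1 − 0.076133) = −0.75 ln(0.923867)
  = −0.75 × (-0.079187) = 0.059390 substitutions/site.

0.0594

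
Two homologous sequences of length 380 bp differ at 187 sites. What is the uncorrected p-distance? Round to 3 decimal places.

0.492

p = 187/380 = 0.492105… ≈ 0.492 (to 3 d.p.).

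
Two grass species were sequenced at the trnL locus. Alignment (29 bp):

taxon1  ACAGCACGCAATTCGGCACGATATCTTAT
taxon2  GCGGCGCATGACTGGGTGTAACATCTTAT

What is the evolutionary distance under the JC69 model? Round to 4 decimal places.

0.6829

The sequences differ at 13 of 29 sites, so p = 13/29 ≈ 0.448276.
d = −(3/4) ln(1 − 4p/3) = −0.75 ln(1 − 0.597701) = −0.75 ln(0.402299)
  = −0.75 × (-0.910560) = 0.682920 substitutions/site.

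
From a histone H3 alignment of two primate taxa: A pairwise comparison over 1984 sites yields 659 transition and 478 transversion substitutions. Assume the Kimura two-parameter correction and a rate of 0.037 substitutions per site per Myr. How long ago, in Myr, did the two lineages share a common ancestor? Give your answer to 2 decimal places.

P = 659/1984 ≈ 0.332157 and Q = 478/1984 ≈ 0.240927.
Under the Kimura two-parameter model, d = −½ ln(1 − 2P − Q) − ¼ ln(1 − 2Q).
1 − 2P − Q = 0.094759, giving −½ ln(0.094759) = 1.178209.
1 − 2Q = 0.518146, giving −¼ ln(0.518146) = 0.164375.
d = 1.178209 + 0.164375 = 1.342584.
Under a molecular clock d = 2μt, so t = d/(2μ) = 1.342584 / (2 × 0.037) = 18.14 Myr.

18.14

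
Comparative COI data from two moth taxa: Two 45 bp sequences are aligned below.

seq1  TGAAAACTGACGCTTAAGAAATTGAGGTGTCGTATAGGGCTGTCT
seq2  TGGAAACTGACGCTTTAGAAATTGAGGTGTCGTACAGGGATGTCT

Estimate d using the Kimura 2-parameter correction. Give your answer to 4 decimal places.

0.0948

Of 45 sites, 2 differences are transitions and 2 are transversions, so P = 2/45 ≈ 0.044444 and Q = 2/45 ≈ 0.044444.
Under the Kimura two-parameter model, d = −½ ln(1 − 2P − Q) − ¼ ln(1 − 2Q).
1 − 2P − Q = 0.866668, giving −½ ln(0.866668) = 0.071550.
1 − 2Q = 0.911112, giving −¼ ln(0.911112) = 0.023272.
d = 0.071550 + 0.023272 = 0.094822.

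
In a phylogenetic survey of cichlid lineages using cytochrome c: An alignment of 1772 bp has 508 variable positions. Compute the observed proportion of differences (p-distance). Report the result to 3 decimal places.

p = 508/1772 = 0.286681… ≈ 0.287 (to 3 d.p.).

0.287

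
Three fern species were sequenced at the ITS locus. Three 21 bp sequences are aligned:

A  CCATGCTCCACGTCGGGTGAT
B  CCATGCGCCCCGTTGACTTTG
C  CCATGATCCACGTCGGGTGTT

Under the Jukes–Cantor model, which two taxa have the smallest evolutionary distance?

A–B: 8/21 differ, p = 0.381, d = 0.532.
A–C: 2/21 differ, p = 0.095, d = 0.102.
B–C: 8/21 differ, p = 0.381, d = 0.532.
The smallest distance is between A and C.

A and C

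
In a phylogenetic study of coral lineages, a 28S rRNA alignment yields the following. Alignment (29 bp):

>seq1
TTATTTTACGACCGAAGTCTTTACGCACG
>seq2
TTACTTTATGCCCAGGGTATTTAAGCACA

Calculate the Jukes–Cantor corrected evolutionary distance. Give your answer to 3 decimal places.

The sequences differ at 9 of 29 sites (4, 9, 11, 14, 15, 16, 19, 24, 29), so p = 9/29 ≈ 0.310345.
d = −(3/4) ln(1 − 4p/3) = −0.75 ln(1 − 0.413793) = −0.75 ln(0.586207)
  = −0.75 × (-0.534082) = 0.400562 substitutions/site.

0.401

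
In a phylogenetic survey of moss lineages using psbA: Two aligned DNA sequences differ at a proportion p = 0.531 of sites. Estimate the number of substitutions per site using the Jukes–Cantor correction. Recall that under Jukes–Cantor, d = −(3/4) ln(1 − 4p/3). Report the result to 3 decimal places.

d = −(3/4) ln(1 − 4p/3) = −0.75 ln(1 − 0.708) = −0.75 ln(0.292)
  = −0.75 × (-1.231001) = 0.923251 substitutions/site.

0.923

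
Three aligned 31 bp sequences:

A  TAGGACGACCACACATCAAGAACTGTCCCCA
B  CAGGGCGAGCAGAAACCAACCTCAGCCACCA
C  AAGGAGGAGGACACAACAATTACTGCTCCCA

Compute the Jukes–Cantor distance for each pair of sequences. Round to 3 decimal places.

A–B: 12/31 sites differ → p ≈ 0.387097, d = −0.75 ln(1 − 0.516129) = 0.544453 ≈ 0.544.
A–C: 9/31 sites differ → p ≈ 0.290323, d = −0.75 ln(1 − 0.387097) = 0.367161 ≈ 0.367.
B–C: 13/31 sites differ → p ≈ 0.419355, d = −0.75 ln(1 − 0.55914) = 0.614271 ≈ 0.614.

d(A,B) = 0.544, d(A,C) = 0.367, d(B,C) = 0.614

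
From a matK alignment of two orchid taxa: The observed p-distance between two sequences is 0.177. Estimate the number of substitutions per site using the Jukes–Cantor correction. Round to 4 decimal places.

d = −(3/4) ln(1 − 4p/3) = −0.75 ln(1 − 0.236) = −0.75 ln(0.764)
  = −0.75 × (-0.269187) = 0.201890 substitutions/site.

0.2019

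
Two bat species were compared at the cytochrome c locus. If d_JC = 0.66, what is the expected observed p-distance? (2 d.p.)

0.44

p = (3/4)(1 − e^(−4d/3)) = 0.75 × (1 − e^(-0.88)) = 0.75 × (1 − 0.414783) = 0.438913.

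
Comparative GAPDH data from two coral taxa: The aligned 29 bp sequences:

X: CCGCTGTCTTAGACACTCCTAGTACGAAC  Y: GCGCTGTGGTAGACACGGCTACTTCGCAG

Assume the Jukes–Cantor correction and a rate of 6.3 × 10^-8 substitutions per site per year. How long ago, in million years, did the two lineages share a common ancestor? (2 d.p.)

The sequences differ at 9 of 29 sites (1, 8, 9, 17, 18, 22, 24, 27, 29), so p = 9/29 ≈ 0.310345.
d = −(3/4) ln(1 − 4p/3) = −0.75 ln(1 − 0.413793) = −0.75 ln(0.586207)
  = −0.75 × (-0.534082) = 0.400562 substitutions/site.
Under a molecular clock d = 2μt, so t = d/(2μ) = 0.400562 / (2 × 6.3 × 10^-8) = 3.18 million years.

3.18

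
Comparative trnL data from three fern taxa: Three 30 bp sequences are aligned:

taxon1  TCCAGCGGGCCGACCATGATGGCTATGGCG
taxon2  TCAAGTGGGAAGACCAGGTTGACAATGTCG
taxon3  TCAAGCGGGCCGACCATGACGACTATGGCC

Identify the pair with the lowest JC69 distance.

taxon1–taxon2: 9/30 differ, p = 0.300, d = 0.383.
taxon1–taxon3: 4/30 differ, p = 0.133, d = 0.147.
taxon2–taxon3: 9/30 differ, p = 0.300, d = 0.383.
The smallest distance is between taxon1 and taxon3.

taxon1 and taxon3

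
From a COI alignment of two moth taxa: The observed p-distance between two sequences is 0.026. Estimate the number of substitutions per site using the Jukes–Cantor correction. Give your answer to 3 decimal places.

d = −(3/4) ln(1 − 4p/3) = −0.75 ln(1 − 0.034667) = −0.75 ln(0.965333)
  = −0.75 × (-0.035282) = 0.026462 substitutions/site.

0.026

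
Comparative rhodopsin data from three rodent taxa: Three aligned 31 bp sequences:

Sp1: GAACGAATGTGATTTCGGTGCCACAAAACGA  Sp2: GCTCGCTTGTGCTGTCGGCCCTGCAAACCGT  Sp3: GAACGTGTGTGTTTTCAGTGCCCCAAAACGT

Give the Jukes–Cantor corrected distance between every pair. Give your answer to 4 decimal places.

d(Sp1,Sp2) = 0.5445, d(Sp1,Sp3) = 0.2239, d(Sp2,Sp3) = 0.5445

Sp1–Sp2: 12/31 sites differ → p ≈ 0.387097, d = −0.75 ln(1 − 0.516129) = 0.544453 ≈ 0.5445.
Sp1–Sp3: 6/31 sites differ → p ≈ 0.193548, d = −0.75 ln(1 − 0.258064) = 0.223869 ≈ 0.2239.
Sp2–Sp3: 12/31 sites differ → p ≈ 0.387097, d = −0.75 ln(1 − 0.516129) = 0.544453 ≈ 0.5445.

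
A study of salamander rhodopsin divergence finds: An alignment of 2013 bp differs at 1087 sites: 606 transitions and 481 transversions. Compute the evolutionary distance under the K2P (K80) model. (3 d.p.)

P = 606/2013 ≈ 0.301043 and Q = 481/2013 ≈ 0.238947.
Under the Kimura two-parameter model, d = −½ ln(1 − 2P − Q) − ¼ ln(1 − 2Q).
1 − 2P − Q = 0.158967, giving −½ ln(0.158967) = 0.919529.
1 − 2Q = 0.522106, giving −¼ ln(0.522106) = 0.162471.
d = 0.919529 + 0.162471 = 1.082000.

1.082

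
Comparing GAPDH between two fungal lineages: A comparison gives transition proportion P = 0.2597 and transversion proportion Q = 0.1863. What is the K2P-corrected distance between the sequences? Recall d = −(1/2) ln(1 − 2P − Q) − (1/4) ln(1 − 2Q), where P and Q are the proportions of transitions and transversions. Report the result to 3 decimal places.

0.728

Under the Kimura two-parameter model, d = −½ ln(1 − 2P − Q) − ¼ ln(1 − 2Q).
1 − 2P − Q = 0.2943, giving −½ ln(0.2943) = 0.611578.
1 − 2Q = 0.6274, giving −¼ ln(0.6274) = 0.116543.
d = 0.611578 + 0.116543 = 0.728121.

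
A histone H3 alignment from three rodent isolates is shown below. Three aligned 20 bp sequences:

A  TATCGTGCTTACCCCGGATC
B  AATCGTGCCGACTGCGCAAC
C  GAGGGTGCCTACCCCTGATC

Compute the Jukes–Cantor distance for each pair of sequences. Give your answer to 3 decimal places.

A–B: 7/20 sites differ → p = 0.35, d = −0.75 ln(1 − 0.466667) = 0.471457 ≈ 0.471.
A–C: 5/20 sites differ → p = 0.25, d = −0.75 ln(1 − 0.333333) = 0.304098 ≈ 0.304.
B–C: 9/20 sites differ → p = 0.45, d = −0.75 ln(1 − 0.6) = 0.687218 ≈ 0.687.

d(A,B) = 0.471, d(A,C) = 0.304, d(B,C) = 0.687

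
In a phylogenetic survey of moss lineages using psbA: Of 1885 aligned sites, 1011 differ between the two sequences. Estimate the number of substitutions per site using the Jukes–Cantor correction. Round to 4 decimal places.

0.9418

p = 1011/1885 ≈ 0.53634.
d = −(3/4) ln(1 − 4p/3) = −0.75 ln(1 − 0.71512) = −0.75 ln(0.28488)
  = −0.75 × (-1.255687) = 0.941765 substitutions/site.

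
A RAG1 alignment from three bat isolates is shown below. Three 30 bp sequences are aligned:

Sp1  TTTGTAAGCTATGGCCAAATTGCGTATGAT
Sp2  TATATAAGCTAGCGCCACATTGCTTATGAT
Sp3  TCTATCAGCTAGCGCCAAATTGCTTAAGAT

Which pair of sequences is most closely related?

Sp1–Sp2: 6/30 differ, p = 0.200, d = 0.233.
Sp1–Sp3: 7/30 differ, p = 0.233, d = 0.280.
Sp2–Sp3: 4/30 differ, p = 0.133, d = 0.147.
The smallest distance is between Sp2 and Sp3.

Sp2 and Sp3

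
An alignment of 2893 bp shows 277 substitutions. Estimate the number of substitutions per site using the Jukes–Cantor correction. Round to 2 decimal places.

p = 277/2893 ≈ 0.095748.
d = −(3/4) ln(1 − 4p/3) = −0.75 ln(1 − 0.127664) = −0.75 ln(0.872336)
  = −0.75 × (-0.136581) = 0.102436 substitutions/site.

0.10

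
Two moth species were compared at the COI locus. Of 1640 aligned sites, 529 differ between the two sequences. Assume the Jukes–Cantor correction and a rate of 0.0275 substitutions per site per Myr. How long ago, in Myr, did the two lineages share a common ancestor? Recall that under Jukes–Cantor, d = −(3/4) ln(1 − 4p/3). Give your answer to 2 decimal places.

p = 529/1640 ≈ 0.322561.
d = −(3/4) ln(1 − 4p/3) = −0.75 ln(1 − 0.430081) = −0.75 ln(0.569919)
  = −0.75 × (-0.562261) = 0.421696 substitutions/site.
Under a molecular clock d = 2μt, so t = d/(2μ) = 0.421696 / (2 × 0.0275) = 7.67 Myr.

7.67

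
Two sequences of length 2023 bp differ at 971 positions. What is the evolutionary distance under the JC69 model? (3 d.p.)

p = 971/2023 ≈ 0.47998.
d = −(3/4) ln(1 − 4p/3) = −0.75 ln(1 − 0.639973) = −0.75 ln(0.360027)
  = −0.75 × (-1.021576) = 0.766182 substitutions/site.

0.766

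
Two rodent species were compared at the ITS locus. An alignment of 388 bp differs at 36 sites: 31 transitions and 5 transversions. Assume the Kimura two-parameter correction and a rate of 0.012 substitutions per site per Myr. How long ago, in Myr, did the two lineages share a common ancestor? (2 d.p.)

P = 31/388 ≈ 0.079897 and Q = 5/388 ≈ 0.012887.
Under the Kimura two-parameter model, d = −½ ln(1 − 2P − Q) − ¼ ln(1 − 2Q).
1 − 2P − Q = 0.827319, giving −½ ln(0.827319) = 0.094782.
1 − 2Q = 0.974226, giving −¼ ln(0.974226) = 0.006528.
d = 0.094782 + 0.006528 = 0.101310.
Under a molecular clock d = 2μt, so t = d/(2μ) = 0.101310 / (2 × 0.012) = 4.22 Myr.

4.22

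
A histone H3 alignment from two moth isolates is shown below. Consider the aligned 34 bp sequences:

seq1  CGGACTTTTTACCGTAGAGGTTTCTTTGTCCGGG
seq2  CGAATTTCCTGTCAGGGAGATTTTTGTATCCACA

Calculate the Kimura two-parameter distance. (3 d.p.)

Of 34 sites, 13 differences are transitions and 3 are transversions, so P = 13/34 ≈ 0.382353 and Q = 3/34 ≈ 0.088235.
Under the Kimura two-parameter model, d = −½ ln(1 − 2P − Q) − ¼ ln(1 − 2Q).
1 − 2P − Q = 0.147059, giving −½ ln(0.147059) = 0.958461.
1 − 2Q = 0.82353, giving −¼ ln(0.82353) = 0.048539.
d = 0.958461 + 0.048539 = 1.007000.

1.007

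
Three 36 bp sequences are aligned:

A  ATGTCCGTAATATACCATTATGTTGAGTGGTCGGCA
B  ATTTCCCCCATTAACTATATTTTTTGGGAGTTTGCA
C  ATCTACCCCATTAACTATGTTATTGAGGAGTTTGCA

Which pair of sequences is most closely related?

A–B: 16/36 differ, p = 0.444, d = 0.673.
A–C: 15/36 differ, p = 0.417, d = 0.608.
B–C: 6/36 differ, p = 0.167, d = 0.188.
The smallest distance is between B and C.

B and C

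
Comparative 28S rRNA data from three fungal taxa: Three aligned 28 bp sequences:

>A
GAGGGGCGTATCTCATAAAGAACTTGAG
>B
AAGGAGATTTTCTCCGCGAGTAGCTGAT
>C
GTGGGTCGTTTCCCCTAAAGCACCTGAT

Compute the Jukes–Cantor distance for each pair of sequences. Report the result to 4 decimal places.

d(A,B) = 0.7238, d(A,C) = 0.3597, d(B,C) = 0.6355

A–B: 13/28 sites differ → p ≈ 0.464286, d = −0.75 ln(1 − 0.619048) = 0.723811 ≈ 0.7238.
A–C: 8/28 sites differ → p ≈ 0.285714, d = −0.75 ln(1 − 0.380952) = 0.359679 ≈ 0.3597.
B–C: 12/28 sites differ → p ≈ 0.428571, d = −0.75 ln(1 − 0.571428) = 0.635472 ≈ 0.6355.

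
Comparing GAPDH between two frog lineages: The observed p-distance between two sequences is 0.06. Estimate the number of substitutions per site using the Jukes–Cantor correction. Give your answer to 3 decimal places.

d = −(3/4) ln(1 − 4p/3) = −0.75 ln(1 − 0.08) = −0.75 ln(0.92)
  = −0.75 × (-0.083382) = 0.062537 substitutions/site.

0.063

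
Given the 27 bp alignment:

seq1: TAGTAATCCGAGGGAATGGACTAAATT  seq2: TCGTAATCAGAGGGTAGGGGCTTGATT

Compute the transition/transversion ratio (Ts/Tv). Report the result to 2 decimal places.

0.40

Transitions are A↔G and C↔T; transversions are all other mismatches.
Transitions: 2. Transversions: 5.
R = 2/5 = 0.40.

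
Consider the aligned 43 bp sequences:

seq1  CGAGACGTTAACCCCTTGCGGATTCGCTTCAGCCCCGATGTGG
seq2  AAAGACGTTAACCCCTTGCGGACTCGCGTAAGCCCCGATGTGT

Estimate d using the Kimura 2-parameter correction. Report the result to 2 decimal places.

Of 43 sites, 2 differences are transitions and 4 are transversions, so P = 2/43 ≈ 0.046512 and Q = 4/43 ≈ 0.093023.
Under the Kimura two-parameter model, d = −½ ln(1 − 2P − Q) − ¼ ln(1 − 2Q).
1 − 2P − Q = 0.813953, giving −½ ln(0.813953) = 0.102926.
1 − 2Q = 0.813954, giving −¼ ln(0.813954) = 0.051463.
d = 0.102926 + 0.051463 = 0.154389.

0.15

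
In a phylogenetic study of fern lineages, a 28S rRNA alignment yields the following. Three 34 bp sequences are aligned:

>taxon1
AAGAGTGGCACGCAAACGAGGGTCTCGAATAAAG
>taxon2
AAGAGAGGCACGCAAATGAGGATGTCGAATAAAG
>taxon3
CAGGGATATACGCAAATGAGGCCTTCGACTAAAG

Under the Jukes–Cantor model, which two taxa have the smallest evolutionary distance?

taxon1–taxon2: 4/34 differ, p = 0.118, d = 0.128.
taxon1–taxon3: 11/34 differ, p = 0.324, d = 0.423.
taxon2–taxon3: 9/34 differ, p = 0.265, d = 0.326.
The smallest distance is between taxon1 and taxon2.

taxon1 and taxon2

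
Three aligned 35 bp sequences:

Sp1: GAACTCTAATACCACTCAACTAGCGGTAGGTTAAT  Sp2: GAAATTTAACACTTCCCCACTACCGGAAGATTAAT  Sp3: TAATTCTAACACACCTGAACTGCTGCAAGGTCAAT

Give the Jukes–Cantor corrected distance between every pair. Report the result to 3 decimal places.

Sp1–Sp2: 10/35 sites differ → p ≈ 0.285714, d = −0.75 ln(1 − 0.380952) = 0.359679 ≈ 0.360.
Sp1–Sp3: 12/35 sites differ → p ≈ 0.342857, d = −0.75 ln(1 − 0.457143) = 0.458182 ≈ 0.458.
Sp2–Sp3: 13/35 sites differ → p ≈ 0.371429, d = −0.75 ln(1 − 0.495239) = 0.512753 ≈ 0.513.

d(Sp1,Sp2) = 0.360, d(Sp1,Sp3) = 0.458, d(Sp2,Sp3) = 0.513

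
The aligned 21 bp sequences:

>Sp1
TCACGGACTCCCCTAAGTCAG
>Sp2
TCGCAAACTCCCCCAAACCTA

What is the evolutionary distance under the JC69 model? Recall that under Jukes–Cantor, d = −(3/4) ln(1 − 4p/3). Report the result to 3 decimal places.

The sequences differ at 8 of 21 sites (3, 5, 6, 14, 17, 18, 20, 21), so p = 8/21 ≈ 0.380952.
d = −(3/4) ln(1 − 4p/3) = −0.75 ln(1 − 0.507936) = −0.75 ln(0.492064)
  = −0.75 × (-0.709146) = 0.531860 substitutions/site.

0.532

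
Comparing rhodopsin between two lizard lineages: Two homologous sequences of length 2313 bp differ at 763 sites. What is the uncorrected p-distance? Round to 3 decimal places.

0.330

p = 763/2313 = 0.329874… ≈ 0.330 (to 3 d.p.).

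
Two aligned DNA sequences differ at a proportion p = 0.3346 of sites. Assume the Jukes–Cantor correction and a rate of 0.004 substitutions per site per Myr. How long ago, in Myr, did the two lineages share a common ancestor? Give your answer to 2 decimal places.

d = −(3/4) ln(1 − 4p/3) = −0.75 ln(1 − 0.446133) = −0.75 ln(0.553867)
  = −0.75 × (-0.590831) = 0.443123 substitutions/site.
Under a molecular clock d = 2μt, so t = d/(2μ) = 0.443123 / (2 × 0.004) = 55.39 Myr.

55.39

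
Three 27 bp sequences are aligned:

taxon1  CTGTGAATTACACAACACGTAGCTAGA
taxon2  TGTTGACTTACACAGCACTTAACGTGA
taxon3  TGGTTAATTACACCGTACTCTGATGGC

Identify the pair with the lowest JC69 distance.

taxon1–taxon2: 9/27 differ, p = 0.333, d = 0.441.
taxon1–taxon3: 12/27 differ, p = 0.444, d = 0.673.
taxon2–taxon3: 12/27 differ, p = 0.444, d = 0.673.
The smallest distance is between taxon1 and taxon2.

taxon1 and taxon2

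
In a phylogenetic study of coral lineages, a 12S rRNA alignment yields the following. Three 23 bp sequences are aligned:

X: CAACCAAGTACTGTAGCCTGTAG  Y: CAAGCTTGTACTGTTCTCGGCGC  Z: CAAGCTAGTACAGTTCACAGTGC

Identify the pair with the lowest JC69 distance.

X–Y: 10/23 differ, p = 0.435, d = 0.650.
X–Z: 9/23 differ, p = 0.391, d = 0.553.
Y–Z: 5/23 differ, p = 0.217, d = 0.257.
The smallest distance is between Y and Z.

Y and Z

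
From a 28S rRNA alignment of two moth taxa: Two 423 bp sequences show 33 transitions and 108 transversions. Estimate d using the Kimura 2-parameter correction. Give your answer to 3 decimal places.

P = 33/423 ≈ 0.078014 and Q = 108/423 ≈ 0.255319.
Under the Kimura two-parameter model, d = −½ ln(1 − 2P − Q) − ¼ ln(1 − 2Q).
1 − 2P − Q = 0.588653, giving −½ ln(0.588653) = 0.264959.
1 − 2Q = 0.489362, giving −¼ ln(0.489362) = 0.178663.
d = 0.264959 + 0.178663 = 0.443622.

0.444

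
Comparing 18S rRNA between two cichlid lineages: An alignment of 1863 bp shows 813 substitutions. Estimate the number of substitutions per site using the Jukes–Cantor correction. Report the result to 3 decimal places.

0.654

p = 813/1863 ≈ 0.436393.
d = −(3/4) ln(1 − 4p/3) = −0.75 ln(1 − 0.581857) = −0.75 ln(0.418143)
  = −0.75 × (-0.871932) = 0.653949 substitutions/site.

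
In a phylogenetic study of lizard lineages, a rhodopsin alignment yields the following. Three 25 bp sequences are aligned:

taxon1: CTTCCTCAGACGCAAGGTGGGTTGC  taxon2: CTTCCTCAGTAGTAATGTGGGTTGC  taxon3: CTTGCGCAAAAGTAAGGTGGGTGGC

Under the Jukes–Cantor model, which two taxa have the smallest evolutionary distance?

taxon1 and taxon2

taxon1–taxon2: 4/25 differ, p = 0.160, d = 0.180.
taxon1–taxon3: 6/25 differ, p = 0.240, d = 0.289.
taxon2–taxon3: 6/25 differ, p = 0.240, d = 0.289.
The smallest distance is between taxon1 and taxon2.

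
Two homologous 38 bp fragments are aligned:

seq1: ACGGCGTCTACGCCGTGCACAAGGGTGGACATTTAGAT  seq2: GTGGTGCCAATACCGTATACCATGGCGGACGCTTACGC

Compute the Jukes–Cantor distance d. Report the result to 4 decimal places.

0.6807

The sequences differ at 17 of 38 sites, so p = 17/38 ≈ 0.447368.
d = −(3/4) ln(1 − 4p/3) = −0.75 ln(1 − 0.596491) = −0.75 ln(0.403509)
  = −0.75 × (-0.907556) = 0.680667 substitutions/site.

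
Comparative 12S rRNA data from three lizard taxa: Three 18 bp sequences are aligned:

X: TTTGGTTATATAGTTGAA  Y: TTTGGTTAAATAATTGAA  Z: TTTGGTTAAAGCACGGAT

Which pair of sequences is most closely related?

X–Y: 2/18 differ, p = 0.111, d = 0.120.
X–Z: 7/18 differ, p = 0.389, d = 0.548.
Y–Z: 5/18 differ, p = 0.278, d = 0.347.
The smallest distance is between X and Y.

X and Y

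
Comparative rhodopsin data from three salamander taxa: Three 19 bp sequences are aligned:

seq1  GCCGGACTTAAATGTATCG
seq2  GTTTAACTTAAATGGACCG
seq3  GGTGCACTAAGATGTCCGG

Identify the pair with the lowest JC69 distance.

seq1 and seq2

seq1–seq2: 6/19 differ, p = 0.316, d = 0.410.
seq1–seq3: 8/19 differ, p = 0.421, d = 0.618.
seq2–seq3: 8/19 differ, p = 0.421, d = 0.618.
The smallest distance is between seq1 and seq2.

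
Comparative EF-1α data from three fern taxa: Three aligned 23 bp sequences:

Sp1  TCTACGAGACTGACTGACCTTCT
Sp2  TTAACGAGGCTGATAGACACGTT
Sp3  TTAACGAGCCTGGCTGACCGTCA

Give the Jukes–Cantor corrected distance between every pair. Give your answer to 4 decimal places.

d(Sp1,Sp2) = 0.5532, d(Sp1,Sp3) = 0.3206, d(Sp2,Sp3) = 0.5532

Sp1–Sp2: 9/23 sites differ → p ≈ 0.391304, d = −0.75 ln(1 − 0.521739) = 0.553199 ≈ 0.5532.
Sp1–Sp3: 6/23 sites differ → p ≈ 0.26087, d = −0.75 ln(1 − 0.347827) = 0.320584 ≈ 0.3206.
Sp2–Sp3: 9/23 sites differ → p ≈ 0.391304, d = −0.75 ln(1 − 0.521739) = 0.553199 ≈ 0.5532.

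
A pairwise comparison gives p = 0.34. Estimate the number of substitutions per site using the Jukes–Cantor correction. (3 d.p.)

d = −(3/4) ln(1 − 4p/3) = −0.75 ln(1 − 0.453333) = −0.75 ln(0.546667)
  = −0.75 × (-0.603915) = 0.452936 substitutions/site.

0.453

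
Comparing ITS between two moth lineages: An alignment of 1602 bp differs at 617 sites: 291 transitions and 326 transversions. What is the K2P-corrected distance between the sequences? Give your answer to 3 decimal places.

P = 291/1602 ≈ 0.181648 and Q = 326/1602 ≈ 0.203496.
Under the Kimura two-parameter model, d = −½ ln(1 − 2P − Q) − ¼ ln(1 − 2Q).
1 − 2P − Q = 0.433208, giving −½ ln(0.433208) = 0.418269.
1 − 2Q = 0.593008, giving −¼ ln(0.593008) = 0.130637.
d = 0.418269 + 0.130637 = 0.548906.

0.549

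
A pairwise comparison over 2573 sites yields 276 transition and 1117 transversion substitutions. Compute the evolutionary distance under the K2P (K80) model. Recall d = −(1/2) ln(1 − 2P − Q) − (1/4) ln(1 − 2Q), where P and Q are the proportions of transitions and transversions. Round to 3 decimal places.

1.030

P = 276/2573 ≈ 0.107268 and Q = 1117/2573 ≈ 0.434124.
Under the Kimura two-parameter model, d = −½ ln(1 − 2P − Q) − ¼ ln(1 − 2Q).
1 − 2P − Q = 0.35134, giving −½ ln(0.35134) = 0.523000.
1 − 2Q = 0.131752, giving −¼ ln(0.131752) = 0.506708.
d = 0.523000 + 0.506708 = 1.029708.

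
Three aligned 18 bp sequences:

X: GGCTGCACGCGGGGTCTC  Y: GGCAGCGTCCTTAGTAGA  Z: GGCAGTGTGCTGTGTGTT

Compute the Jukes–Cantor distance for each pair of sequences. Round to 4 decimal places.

X–Y: 10/18 sites differ → p ≈ 0.555556, d = −0.75 ln(1 − 0.740741) = 1.012446 ≈ 1.0124.
X–Z: 8/18 sites differ → p ≈ 0.444444, d = −0.75 ln(1 − 0.592592) = 0.673455 ≈ 0.6735.
Y–Z: 7/18 sites differ → p ≈ 0.388889, d = −0.75 ln(1 − 0.518519) = 0.548166 ≈ 0.5482.

d(X,Y) = 1.0124, d(X,Z) = 0.6735, d(Y,Z) = 0.5482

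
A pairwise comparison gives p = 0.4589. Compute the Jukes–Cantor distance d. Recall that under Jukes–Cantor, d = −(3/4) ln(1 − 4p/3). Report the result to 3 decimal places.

d = −(3/4) ln(1 − 4p/3) = −0.75 ln(1 − 0.611867) = −0.75 ln(0.388133)
  = −0.75 × (-0.946407) = 0.709805 substitutions/site.

0.710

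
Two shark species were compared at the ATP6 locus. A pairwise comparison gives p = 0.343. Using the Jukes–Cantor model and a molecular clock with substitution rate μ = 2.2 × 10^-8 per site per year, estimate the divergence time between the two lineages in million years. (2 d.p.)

10.42

d = −(3/4) ln(1 − 4p/3) = −0.75 ln(1 − 0.457333) = −0.75 ln(0.542667)
  = −0.75 × (-0.611259) = 0.458444 substitutions/site.
Under a molecular clock d = 2μt, so t = d/(2μ) = 0.458444 / (2 × 2.2 × 10^-8) = 10.42 million years.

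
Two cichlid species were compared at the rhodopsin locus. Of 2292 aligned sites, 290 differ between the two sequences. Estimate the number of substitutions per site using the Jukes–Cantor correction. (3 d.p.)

p = 290/2292 ≈ 0.126527.
d = −(3/4) ln(1 − 4p/3) = −0.75 ln(1 − 0.168703) = −0.75 ln(0.831297)
  = −0.75 × (-0.184768) = 0.138576 substitutions/site.

0.139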